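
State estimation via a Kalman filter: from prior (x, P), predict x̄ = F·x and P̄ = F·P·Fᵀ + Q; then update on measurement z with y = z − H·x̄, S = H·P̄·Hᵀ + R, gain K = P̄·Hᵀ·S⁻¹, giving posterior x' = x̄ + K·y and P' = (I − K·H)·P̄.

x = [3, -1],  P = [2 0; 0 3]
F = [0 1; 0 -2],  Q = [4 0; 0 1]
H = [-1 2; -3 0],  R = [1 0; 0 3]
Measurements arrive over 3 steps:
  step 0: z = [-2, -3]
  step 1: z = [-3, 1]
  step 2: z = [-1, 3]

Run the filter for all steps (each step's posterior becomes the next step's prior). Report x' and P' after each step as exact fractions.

step 0: x̄ = F·x = [-1, 2]
step 0: P̄ = F·P·Fᵀ + Q = [7 -6; -6 13]
step 0: y = z − H·x̄ = [-7, -6]
step 0: S = H·P̄·Hᵀ + R = [84 57; 57 66]
step 0: K = P̄·Hᵀ·S⁻¹ = [-19/765 -227/765; 362/765 -104/765]
step 0: x' = x̄ + K·y = [146/153, -76/153]
step 0: P' = (I − K·H)·P̄ = [227/765 104/765; 104/765 233/765]
step 1: x̄ = F·x = [-76/153, 152/153]
step 1: P̄ = F·P·Fᵀ + Q = [3293/765 -466/765; -466/765 1697/765]
step 1: y = z − H·x̄ = [-839/153, -25/51]
step 1: S = H·P̄·Hᵀ + R = [2542/153 845/51; 845/51 3548/85]
step 1: K = P̄·Hᵀ·S⁻¹ = [-4225/106841 -31377/106841; 45986/106841 -13576/106841]
step 1: x' = x̄ + K·y = [-14522/106841, -139374/106841]
step 1: P' = (I − K·H)·P̄ = [31377/106841 13576/106841; 13576/106841 29781/106841]
step 2: x̄ = F·x = [-139374/106841, 278748/106841]
step 2: P̄ = F·P·Fᵀ + Q = [457145/106841 -59562/106841; -59562/106841 225965/106841]
step 2: y = z − H·x̄ = [-803711/106841, -97599/106841]
step 2: S = H·P̄·Hᵀ + R = [1706094/106841 1728807/106841; 1728807/106841 4434828/106841]
step 2: K = P̄·Hᵀ·S⁻¹ = [-10873/269457 -4191709/14281221; 115346/269457 -1807720/14281221]
step 2: x' = x̄ + K·y = [-10465744/14281221, -7076530/14281221]
step 2: P' = (I − K·H)·P̄ = [4191709/14281221 1807720/14281221; 1807720/14281221 3960529/14281221]

step 0: x' = [146/153, -76/153], P' = [227/765 104/765; 104/765 233/765]
step 1: x' = [-14522/106841, -139374/106841], P' = [31377/106841 13576/106841; 13576/106841 29781/106841]
step 2: x' = [-10465744/14281221, -7076530/14281221], P' = [4191709/14281221 1807720/14281221; 1807720/14281221 3960529/14281221]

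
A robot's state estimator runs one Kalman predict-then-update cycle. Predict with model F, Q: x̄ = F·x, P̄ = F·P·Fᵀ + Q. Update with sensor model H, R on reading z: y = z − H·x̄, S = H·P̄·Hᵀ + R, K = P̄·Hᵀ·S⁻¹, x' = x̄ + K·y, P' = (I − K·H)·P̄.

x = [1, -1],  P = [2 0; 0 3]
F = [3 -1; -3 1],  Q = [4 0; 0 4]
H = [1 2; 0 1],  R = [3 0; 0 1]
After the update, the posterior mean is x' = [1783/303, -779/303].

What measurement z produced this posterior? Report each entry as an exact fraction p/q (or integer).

z = [2, -3]

x̄ = F·x = [4, -4]
P̄ = F·P·Fᵀ + Q = [25 -21; -21 25]
S = H·P̄·Hᵀ + R = [44 29; 29 26]
K = P̄·Hᵀ·S⁻¹ = [167/303 -431/303; 29/303 259/303]
x' − x̄ = [571/303, 433/303] = K·y
y = (KᵀK)⁻¹·Kᵀ·(x' − x̄) = [6, 1]
z = y + H·x̄ = [6, 1] + [-4, -4] = [2, -3]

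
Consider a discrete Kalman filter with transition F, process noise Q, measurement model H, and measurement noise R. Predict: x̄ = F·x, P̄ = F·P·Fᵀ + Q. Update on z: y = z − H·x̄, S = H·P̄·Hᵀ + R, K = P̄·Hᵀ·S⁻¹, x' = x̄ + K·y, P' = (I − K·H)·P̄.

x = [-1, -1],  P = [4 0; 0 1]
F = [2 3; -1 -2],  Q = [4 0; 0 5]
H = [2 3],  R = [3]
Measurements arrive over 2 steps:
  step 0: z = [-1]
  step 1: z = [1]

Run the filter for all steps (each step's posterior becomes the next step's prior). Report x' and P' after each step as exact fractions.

step 0: x̄ = F·x = [-5, 3]
step 0: P̄ = F·P·Fᵀ + Q = [29 -14; -14 13]
step 0: y = z − H·x̄ = [0]
step 0: S = H·P̄·Hᵀ + R = [68]
step 0: K = P̄·Hᵀ·S⁻¹ = [4/17; 11/68]
step 0: x' = x̄ + K·y = [-5, 3]
step 0: P' = (I − K·H)·P̄ = [429/17 -282/17; -282/17 763/68]
step 1: x̄ = F·x = [-1, -1]
step 1: P̄ = F·P·Fᵀ + Q = [467/68 -57/34; -57/34 149/17]
step 1: y = z − H·x̄ = [6]
step 1: S = H·P̄·Hᵀ + R = [1517/17]
step 1: K = P̄·Hᵀ·S⁻¹ = [4/41; 390/1517]
step 1: x' = x̄ + K·y = [-17/41, 823/1517]
step 1: P' = (I − K·H)·P̄ = [987/164 -321/82; -321/82 4349/1517]

step 0: x' = [-5, 3], P' = [429/17 -282/17; -282/17 763/68]
step 1: x' = [-17/41, 823/1517], P' = [987/164 -321/82; -321/82 4349/1517]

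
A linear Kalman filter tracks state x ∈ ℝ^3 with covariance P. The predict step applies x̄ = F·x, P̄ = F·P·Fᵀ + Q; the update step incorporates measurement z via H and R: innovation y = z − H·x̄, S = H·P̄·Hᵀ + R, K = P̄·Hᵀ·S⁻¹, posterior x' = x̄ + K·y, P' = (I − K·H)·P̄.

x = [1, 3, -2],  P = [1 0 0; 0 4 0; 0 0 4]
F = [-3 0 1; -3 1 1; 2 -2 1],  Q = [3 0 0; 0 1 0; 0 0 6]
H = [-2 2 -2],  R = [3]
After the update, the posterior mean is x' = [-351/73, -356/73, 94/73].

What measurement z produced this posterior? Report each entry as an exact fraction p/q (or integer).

x̄ = F·x = [-5, -2, -6]
P̄ = F·P·Fᵀ + Q = [16 13 -2; 13 18 -10; -2 -10 30]
S = H·P̄·Hᵀ + R = [219]
K = P̄·Hᵀ·S⁻¹ = [-2/219; 10/73; -76/219]
x' − x̄ = [14/73, -210/73, 532/73] = K·y
y = (KᵀK)⁻¹·Kᵀ·(x' − x̄) = [-21]
z = y + H·x̄ = [-21] + [18] = [-3]

z = [-3]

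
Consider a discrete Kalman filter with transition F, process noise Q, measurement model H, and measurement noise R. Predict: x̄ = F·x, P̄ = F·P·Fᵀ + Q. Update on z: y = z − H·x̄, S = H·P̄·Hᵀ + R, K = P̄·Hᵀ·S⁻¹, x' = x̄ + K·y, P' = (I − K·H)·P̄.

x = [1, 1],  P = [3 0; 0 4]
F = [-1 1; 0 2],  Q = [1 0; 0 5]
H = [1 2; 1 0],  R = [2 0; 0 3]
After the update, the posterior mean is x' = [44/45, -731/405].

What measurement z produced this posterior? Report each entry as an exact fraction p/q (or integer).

z = [-3, 3]

x̄ = F·x = [0, 2]
P̄ = F·P·Fᵀ + Q = [8 8; 8 21]
S = H·P̄·Hᵀ + R = [126 24; 24 11]
K = P̄·Hᵀ·S⁻¹ = [4/45 8/15; 179/405 -32/135]
x' − x̄ = [44/45, -1541/405] = K·y
y = (KᵀK)⁻¹·Kᵀ·(x' − x̄) = [-7, 3]
z = y + H·x̄ = [-7, 3] + [4, 0] = [-3, 3]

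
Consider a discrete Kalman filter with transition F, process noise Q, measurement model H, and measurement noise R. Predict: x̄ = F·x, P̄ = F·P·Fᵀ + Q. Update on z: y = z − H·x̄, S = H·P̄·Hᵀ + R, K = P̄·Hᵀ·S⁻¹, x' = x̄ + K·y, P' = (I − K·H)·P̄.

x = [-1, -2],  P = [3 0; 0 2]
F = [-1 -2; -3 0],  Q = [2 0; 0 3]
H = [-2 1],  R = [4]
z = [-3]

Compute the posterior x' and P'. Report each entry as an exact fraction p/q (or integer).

x̄ = F·x = [5, 3]
P̄ = F·P·Fᵀ + Q = [13 9; 9 30]
y = z − H·x̄ = [4]
S = H·P̄·Hᵀ + R = [50]
K = P̄·Hᵀ·S⁻¹ = [-17/50; 6/25]
x' = x̄ + K·y = [91/25, 99/25]
P' = (I − K·H)·P̄ = [361/50 327/25; 327/25 678/25]

x' = [91/25, 99/25]
P' = [361/50 327/25; 327/25 678/25]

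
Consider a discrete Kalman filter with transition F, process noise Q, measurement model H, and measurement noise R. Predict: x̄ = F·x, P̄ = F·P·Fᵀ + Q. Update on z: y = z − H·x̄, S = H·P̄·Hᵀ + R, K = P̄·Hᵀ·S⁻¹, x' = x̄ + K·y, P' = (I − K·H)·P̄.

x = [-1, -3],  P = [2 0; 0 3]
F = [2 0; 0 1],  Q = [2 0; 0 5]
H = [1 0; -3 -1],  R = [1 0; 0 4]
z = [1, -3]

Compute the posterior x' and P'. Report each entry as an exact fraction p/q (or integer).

x̄ = F·x = [-2, -3]
P̄ = F·P·Fᵀ + Q = [10 0; 0 8]
y = z − H·x̄ = [3, -12]
S = H·P̄·Hᵀ + R = [11 -30; -30 102]
K = P̄·Hᵀ·S⁻¹ = [20/37 -5/37; -40/37 -44/111]
x' = x̄ + K·y = [46/37, -55/37]
P' = (I − K·H)·P̄ = [20/37 -40/37; -40/37 536/111]

x' = [46/37, -55/37]
P' = [20/37 -40/37; -40/37 536/111]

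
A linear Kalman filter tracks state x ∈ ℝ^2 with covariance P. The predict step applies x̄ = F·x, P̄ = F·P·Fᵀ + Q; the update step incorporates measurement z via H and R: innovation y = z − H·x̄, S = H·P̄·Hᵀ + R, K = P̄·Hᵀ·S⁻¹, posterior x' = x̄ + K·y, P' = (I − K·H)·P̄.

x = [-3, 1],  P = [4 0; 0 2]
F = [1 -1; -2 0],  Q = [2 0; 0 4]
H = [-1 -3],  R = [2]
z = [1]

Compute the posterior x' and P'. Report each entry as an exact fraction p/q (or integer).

x' = [-164/71, 36/71]
P' = [440/71 -152/71; -152/71 68/71]

x̄ = F·x = [-4, 6]
P̄ = F·P·Fᵀ + Q = [8 -8; -8 20]
y = z − H·x̄ = [15]
S = H·P̄·Hᵀ + R = [142]
K = P̄·Hᵀ·S⁻¹ = [8/71; -26/71]
x' = x̄ + K·y = [-164/71, 36/71]
P' = (I − K·H)·P̄ = [440/71 -152/71; -152/71 68/71]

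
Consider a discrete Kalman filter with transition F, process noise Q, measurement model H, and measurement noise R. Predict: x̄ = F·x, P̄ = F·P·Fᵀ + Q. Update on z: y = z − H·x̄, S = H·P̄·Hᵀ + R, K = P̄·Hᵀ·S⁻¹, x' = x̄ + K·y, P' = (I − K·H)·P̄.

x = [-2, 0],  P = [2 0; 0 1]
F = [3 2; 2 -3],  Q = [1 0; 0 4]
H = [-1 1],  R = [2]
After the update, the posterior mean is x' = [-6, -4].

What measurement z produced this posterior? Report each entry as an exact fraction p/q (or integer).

z = [2]

x̄ = F·x = [-6, -4]
P̄ = F·P·Fᵀ + Q = [23 6; 6 21]
S = H·P̄·Hᵀ + R = [34]
K = P̄·Hᵀ·S⁻¹ = [-1/2; 15/34]
x' − x̄ = [0, 0] = K·y
y = (KᵀK)⁻¹·Kᵀ·(x' − x̄) = [0]
z = y + H·x̄ = [0] + [2] = [2]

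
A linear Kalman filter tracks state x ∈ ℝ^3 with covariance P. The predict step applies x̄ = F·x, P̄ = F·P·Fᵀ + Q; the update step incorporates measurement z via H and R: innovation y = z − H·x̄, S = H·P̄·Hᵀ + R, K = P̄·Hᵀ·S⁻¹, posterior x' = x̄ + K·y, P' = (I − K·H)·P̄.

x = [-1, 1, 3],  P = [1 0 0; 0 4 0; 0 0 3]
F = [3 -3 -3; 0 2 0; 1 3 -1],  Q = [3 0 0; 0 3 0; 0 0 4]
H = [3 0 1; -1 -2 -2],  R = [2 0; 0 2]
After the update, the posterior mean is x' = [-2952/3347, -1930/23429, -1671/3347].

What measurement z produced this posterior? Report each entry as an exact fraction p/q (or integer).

z = [-3, 2]

x̄ = F·x = [-15, 2, -1]
P̄ = F·P·Fᵀ + Q = [75 -24 -24; -24 19 24; -24 24 44]
S = H·P̄·Hᵀ + R = [577 -49; -49 329]
K = P̄·Hᵀ·S⁻¹ = [4797/13388 1569/13388; -1345/13388 -19063/93716; -525/6694 -2357/6694]
x' − x̄ = [47253/3347, -48788/23429, 1676/3347] = K·y
y = (KᵀK)⁻¹·Kᵀ·(x' − x̄) = [43, -11]
z = y + H·x̄ = [43, -11] + [-46, 13] = [-3, 2]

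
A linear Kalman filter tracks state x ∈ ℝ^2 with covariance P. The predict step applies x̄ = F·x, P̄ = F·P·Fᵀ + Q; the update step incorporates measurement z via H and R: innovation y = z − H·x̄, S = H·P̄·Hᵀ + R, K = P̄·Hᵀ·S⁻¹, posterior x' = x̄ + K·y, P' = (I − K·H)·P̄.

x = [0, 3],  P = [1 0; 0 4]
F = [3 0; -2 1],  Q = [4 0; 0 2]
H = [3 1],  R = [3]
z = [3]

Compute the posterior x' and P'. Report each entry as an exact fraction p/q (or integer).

x̄ = F·x = [0, 3]
P̄ = F·P·Fᵀ + Q = [13 -6; -6 10]
y = z − H·x̄ = [0]
S = H·P̄·Hᵀ + R = [94]
K = P̄·Hᵀ·S⁻¹ = [33/94; -4/47]
x' = x̄ + K·y = [0, 3]
P' = (I − K·H)·P̄ = [133/94 -150/47; -150/47 438/47]

x' = [0, 3]
P' = [133/94 -150/47; -150/47 438/47]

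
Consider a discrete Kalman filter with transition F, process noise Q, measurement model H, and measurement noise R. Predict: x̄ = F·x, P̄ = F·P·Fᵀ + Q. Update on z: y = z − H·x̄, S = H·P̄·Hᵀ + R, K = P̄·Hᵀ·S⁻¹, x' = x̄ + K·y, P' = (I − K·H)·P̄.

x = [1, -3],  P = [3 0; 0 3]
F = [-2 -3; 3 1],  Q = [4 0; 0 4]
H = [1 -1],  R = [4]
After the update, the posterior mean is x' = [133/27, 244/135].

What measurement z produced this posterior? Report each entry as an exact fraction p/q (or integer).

x̄ = F·x = [7, 0]
P̄ = F·P·Fᵀ + Q = [43 -27; -27 34]
S = H·P̄·Hᵀ + R = [135]
K = P̄·Hᵀ·S⁻¹ = [14/27; -61/135]
x' − x̄ = [-56/27, 244/135] = K·y
y = (KᵀK)⁻¹·Kᵀ·(x' − x̄) = [-4]
z = y + H·x̄ = [-4] + [7] = [3]

z = [3]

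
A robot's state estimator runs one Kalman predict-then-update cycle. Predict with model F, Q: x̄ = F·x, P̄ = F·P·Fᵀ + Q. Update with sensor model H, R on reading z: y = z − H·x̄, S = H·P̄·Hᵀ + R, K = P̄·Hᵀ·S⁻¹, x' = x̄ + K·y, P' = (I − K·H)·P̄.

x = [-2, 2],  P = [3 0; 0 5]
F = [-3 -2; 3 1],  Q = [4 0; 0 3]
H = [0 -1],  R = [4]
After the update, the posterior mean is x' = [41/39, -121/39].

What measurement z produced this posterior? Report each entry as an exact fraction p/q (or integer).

z = [3]

x̄ = F·x = [2, -4]
P̄ = F·P·Fᵀ + Q = [51 -37; -37 35]
S = H·P̄·Hᵀ + R = [39]
K = P̄·Hᵀ·S⁻¹ = [37/39; -35/39]
x' − x̄ = [-37/39, 35/39] = K·y
y = (KᵀK)⁻¹·Kᵀ·(x' − x̄) = [-1]
z = y + H·x̄ = [-1] + [4] = [3]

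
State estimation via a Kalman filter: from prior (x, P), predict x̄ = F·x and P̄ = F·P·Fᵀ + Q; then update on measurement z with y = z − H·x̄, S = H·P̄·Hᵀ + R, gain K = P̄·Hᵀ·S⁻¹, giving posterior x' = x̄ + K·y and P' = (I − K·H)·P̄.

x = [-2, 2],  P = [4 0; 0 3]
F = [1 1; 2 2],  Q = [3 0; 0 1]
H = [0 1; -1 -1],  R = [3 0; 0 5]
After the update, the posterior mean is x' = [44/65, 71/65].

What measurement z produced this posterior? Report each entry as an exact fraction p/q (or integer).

x̄ = F·x = [0, 0]
P̄ = F·P·Fᵀ + Q = [10 14; 14 29]
S = H·P̄·Hᵀ + R = [32 -43; -43 72]
K = P̄·Hᵀ·S⁻¹ = [-24/455 -166/455; 239/455 -129/455]
x' − x̄ = [44/65, 71/65] = K·y
y = (KᵀK)⁻¹·Kᵀ·(x' − x̄) = [1, -2]
z = y + H·x̄ = [1, -2] + [0, 0] = [1, -2]

z = [1, -2]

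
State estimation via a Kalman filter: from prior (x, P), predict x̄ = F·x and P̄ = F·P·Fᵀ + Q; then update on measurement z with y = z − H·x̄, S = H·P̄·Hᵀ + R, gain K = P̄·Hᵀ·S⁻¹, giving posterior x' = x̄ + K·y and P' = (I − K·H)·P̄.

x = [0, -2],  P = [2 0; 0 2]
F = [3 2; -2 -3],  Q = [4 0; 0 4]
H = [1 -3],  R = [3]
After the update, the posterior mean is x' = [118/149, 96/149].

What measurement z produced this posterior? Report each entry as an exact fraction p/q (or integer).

x̄ = F·x = [-4, 6]
P̄ = F·P·Fᵀ + Q = [30 -24; -24 30]
S = H·P̄·Hᵀ + R = [447]
K = P̄·Hᵀ·S⁻¹ = [34/149; -38/149]
x' − x̄ = [714/149, -798/149] = K·y
y = (KᵀK)⁻¹·Kᵀ·(x' − x̄) = [21]
z = y + H·x̄ = [21] + [-22] = [-1]

z = [-1]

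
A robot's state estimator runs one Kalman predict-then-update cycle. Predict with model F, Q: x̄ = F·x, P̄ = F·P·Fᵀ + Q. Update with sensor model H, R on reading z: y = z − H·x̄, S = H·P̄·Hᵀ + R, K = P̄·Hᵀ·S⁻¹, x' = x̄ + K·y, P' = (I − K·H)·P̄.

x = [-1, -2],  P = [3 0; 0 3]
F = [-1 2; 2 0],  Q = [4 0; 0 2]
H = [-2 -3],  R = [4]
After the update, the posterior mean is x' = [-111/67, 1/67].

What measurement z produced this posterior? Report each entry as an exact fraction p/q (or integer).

x̄ = F·x = [-3, -2]
P̄ = F·P·Fᵀ + Q = [19 -6; -6 14]
S = H·P̄·Hᵀ + R = [134]
K = P̄·Hᵀ·S⁻¹ = [-10/67; -15/67]
x' − x̄ = [90/67, 135/67] = K·y
y = (KᵀK)⁻¹·Kᵀ·(x' − x̄) = [-9]
z = y + H·x̄ = [-9] + [12] = [3]

z = [3]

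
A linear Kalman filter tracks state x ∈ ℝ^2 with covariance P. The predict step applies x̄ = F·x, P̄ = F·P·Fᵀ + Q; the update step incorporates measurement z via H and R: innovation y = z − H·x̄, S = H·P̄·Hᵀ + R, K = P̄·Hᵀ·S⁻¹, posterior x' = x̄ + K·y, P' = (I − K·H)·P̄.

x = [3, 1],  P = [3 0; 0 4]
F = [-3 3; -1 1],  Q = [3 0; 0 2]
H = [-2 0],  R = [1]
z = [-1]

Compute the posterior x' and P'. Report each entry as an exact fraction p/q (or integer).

x̄ = F·x = [-6, -2]
P̄ = F·P·Fᵀ + Q = [66 21; 21 9]
y = z − H·x̄ = [-13]
S = H·P̄·Hᵀ + R = [265]
K = P̄·Hᵀ·S⁻¹ = [-132/265; -42/265]
x' = x̄ + K·y = [126/265, 16/265]
P' = (I − K·H)·P̄ = [66/265 21/265; 21/265 621/265]

x' = [126/265, 16/265]
P' = [66/265 21/265; 21/265 621/265]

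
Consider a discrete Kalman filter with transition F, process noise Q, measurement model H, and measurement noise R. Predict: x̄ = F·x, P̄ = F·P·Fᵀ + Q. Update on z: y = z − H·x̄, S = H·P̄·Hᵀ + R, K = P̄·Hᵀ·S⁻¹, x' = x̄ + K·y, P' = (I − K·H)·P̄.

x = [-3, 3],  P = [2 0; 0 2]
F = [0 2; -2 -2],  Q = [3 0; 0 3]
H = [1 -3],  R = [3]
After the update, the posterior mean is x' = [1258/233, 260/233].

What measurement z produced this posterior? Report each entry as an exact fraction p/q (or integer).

z = [2]

x̄ = F·x = [6, 0]
P̄ = F·P·Fᵀ + Q = [11 -8; -8 19]
S = H·P̄·Hᵀ + R = [233]
K = P̄·Hᵀ·S⁻¹ = [35/233; -65/233]
x' − x̄ = [-140/233, 260/233] = K·y
y = (KᵀK)⁻¹·Kᵀ·(x' − x̄) = [-4]
z = y + H·x̄ = [-4] + [6] = [2]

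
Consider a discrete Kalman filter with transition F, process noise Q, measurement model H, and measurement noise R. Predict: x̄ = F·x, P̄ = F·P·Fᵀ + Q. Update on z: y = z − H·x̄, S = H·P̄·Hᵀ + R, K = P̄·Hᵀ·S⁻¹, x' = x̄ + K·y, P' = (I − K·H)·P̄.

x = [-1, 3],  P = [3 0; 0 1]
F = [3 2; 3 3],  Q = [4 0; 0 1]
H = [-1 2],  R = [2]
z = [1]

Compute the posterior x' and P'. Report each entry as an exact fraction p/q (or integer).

x' = [-89/53, -10/53]
P' = [894/53 478/53; 478/53 280/53]

x̄ = F·x = [3, 6]
P̄ = F·P·Fᵀ + Q = [35 33; 33 37]
y = z − H·x̄ = [-8]
S = H·P̄·Hᵀ + R = [53]
K = P̄·Hᵀ·S⁻¹ = [31/53; 41/53]
x' = x̄ + K·y = [-89/53, -10/53]
P' = (I − K·H)·P̄ = [894/53 478/53; 478/53 280/53]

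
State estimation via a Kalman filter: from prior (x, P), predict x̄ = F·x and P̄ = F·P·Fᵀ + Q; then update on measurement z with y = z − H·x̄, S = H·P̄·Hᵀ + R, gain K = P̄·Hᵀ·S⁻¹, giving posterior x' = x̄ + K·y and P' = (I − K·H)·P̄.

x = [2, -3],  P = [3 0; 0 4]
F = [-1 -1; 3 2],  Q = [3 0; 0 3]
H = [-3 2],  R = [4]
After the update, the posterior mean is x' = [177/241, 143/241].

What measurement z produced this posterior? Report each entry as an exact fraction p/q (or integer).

z = [-1]

x̄ = F·x = [1, 0]
P̄ = F·P·Fᵀ + Q = [10 -17; -17 46]
S = H·P̄·Hᵀ + R = [482]
K = P̄·Hᵀ·S⁻¹ = [-32/241; 143/482]
x' − x̄ = [-64/241, 143/241] = K·y
y = (KᵀK)⁻¹·Kᵀ·(x' − x̄) = [2]
z = y + H·x̄ = [2] + [-3] = [-1]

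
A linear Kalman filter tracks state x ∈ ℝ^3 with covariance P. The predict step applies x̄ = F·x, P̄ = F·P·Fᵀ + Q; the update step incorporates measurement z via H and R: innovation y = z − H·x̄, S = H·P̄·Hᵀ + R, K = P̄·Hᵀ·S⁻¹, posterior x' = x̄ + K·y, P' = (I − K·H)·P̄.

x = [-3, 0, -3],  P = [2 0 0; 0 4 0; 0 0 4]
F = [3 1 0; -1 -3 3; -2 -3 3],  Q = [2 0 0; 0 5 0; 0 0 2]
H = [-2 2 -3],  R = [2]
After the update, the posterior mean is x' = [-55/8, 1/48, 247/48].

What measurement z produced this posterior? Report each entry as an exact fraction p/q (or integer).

z = [-2]

x̄ = F·x = [-9, -6, -3]
P̄ = F·P·Fᵀ + Q = [24 -18 -24; -18 79 76; -24 76 82]
S = H·P̄·Hᵀ + R = [96]
K = P̄·Hᵀ·S⁻¹ = [-1/8; -17/48; -23/48]
x' − x̄ = [17/8, 289/48, 391/48] = K·y
y = (KᵀK)⁻¹·Kᵀ·(x' − x̄) = [-17]
z = y + H·x̄ = [-17] + [15] = [-2]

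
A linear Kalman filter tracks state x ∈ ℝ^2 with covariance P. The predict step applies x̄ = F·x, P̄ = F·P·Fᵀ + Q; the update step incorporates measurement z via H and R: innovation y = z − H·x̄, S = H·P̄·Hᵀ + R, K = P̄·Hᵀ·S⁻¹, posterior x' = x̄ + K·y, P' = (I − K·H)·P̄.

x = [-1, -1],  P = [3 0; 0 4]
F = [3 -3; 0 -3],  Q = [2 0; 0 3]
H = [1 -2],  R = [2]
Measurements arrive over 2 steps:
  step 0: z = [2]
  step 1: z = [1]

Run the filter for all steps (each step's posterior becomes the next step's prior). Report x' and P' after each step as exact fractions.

step 0: x' = [-56/79, -99/79], P' = [5086/79 2550/79; 2550/79 1317/79]
step 1: x' = [405785/104791, 151041/104791], P' = [1064086/104791 497964/104791; 497964/104791 284259/104791]

step 0: x̄ = F·x = [0, 3]
step 0: P̄ = F·P·Fᵀ + Q = [65 36; 36 39]
step 0: y = z − H·x̄ = [8]
step 0: S = H·P̄·Hᵀ + R = [79]
step 0: K = P̄·Hᵀ·S⁻¹ = [-7/79; -42/79]
step 0: x' = x̄ + K·y = [-56/79, -99/79]
step 0: P' = (I − K·H)·P̄ = [5086/79 2550/79; 2550/79 1317/79]
step 1: x̄ = F·x = [129/79, 297/79]
step 1: P̄ = F·P·Fᵀ + Q = [11885/79 -11097/79; -11097/79 12090/79]
step 1: y = z − H·x̄ = [544/79]
step 1: S = H·P̄·Hᵀ + R = [104791/79]
step 1: K = P̄·Hᵀ·S⁻¹ = [34079/104791; -35277/104791]
step 1: x' = x̄ + K·y = [405785/104791, 151041/104791]
step 1: P' = (I − K·H)·P̄ = [1064086/104791 497964/104791; 497964/104791 284259/104791]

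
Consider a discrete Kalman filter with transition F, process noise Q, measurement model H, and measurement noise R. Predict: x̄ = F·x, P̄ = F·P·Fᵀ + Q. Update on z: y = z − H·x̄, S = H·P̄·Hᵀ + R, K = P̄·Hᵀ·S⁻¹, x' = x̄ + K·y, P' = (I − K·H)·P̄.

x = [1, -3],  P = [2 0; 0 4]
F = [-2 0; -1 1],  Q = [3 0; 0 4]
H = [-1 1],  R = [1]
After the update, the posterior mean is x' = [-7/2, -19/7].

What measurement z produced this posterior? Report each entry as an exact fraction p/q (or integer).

x̄ = F·x = [-2, -4]
P̄ = F·P·Fᵀ + Q = [11 4; 4 10]
S = H·P̄·Hᵀ + R = [14]
K = P̄·Hᵀ·S⁻¹ = [-1/2; 3/7]
x' − x̄ = [-3/2, 9/7] = K·y
y = (KᵀK)⁻¹·Kᵀ·(x' − x̄) = [3]
z = y + H·x̄ = [3] + [-2] = [1]

z = [1]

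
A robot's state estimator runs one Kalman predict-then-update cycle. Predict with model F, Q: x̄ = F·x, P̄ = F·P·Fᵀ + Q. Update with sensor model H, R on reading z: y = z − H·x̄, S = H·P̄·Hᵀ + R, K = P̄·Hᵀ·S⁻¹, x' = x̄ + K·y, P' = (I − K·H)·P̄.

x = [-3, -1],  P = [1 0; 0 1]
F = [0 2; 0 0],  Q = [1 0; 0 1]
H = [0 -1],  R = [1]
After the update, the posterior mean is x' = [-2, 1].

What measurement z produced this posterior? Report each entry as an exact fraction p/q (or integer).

x̄ = F·x = [-2, 0]
P̄ = F·P·Fᵀ + Q = [5 0; 0 1]
S = H·P̄·Hᵀ + R = [2]
K = P̄·Hᵀ·S⁻¹ = [0; -1/2]
x' − x̄ = [0, 1] = K·y
y = (KᵀK)⁻¹·Kᵀ·(x' − x̄) = [-2]
z = y + H·x̄ = [-2] + [0] = [-2]

z = [-2]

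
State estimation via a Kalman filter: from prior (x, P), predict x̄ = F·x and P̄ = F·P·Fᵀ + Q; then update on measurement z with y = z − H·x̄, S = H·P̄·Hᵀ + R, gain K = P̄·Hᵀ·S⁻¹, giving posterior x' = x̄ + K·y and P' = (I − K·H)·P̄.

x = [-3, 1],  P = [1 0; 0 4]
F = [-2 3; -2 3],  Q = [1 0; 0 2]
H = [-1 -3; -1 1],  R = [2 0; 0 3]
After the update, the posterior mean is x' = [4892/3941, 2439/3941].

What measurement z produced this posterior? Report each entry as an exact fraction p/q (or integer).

z = [-3, -1]

x̄ = F·x = [9, 9]
P̄ = F·P·Fᵀ + Q = [41 40; 40 42]
S = H·P̄·Hᵀ + R = [661 -5; -5 6]
K = P̄·Hᵀ·S⁻¹ = [-971/3941 -1466/3941; -986/3941 492/3941]
x' − x̄ = [-30577/3941, -33030/3941] = K·y
y = (KᵀK)⁻¹·Kᵀ·(x' − x̄) = [33, -1]
z = y + H·x̄ = [33, -1] + [-36, 0] = [-3, -1]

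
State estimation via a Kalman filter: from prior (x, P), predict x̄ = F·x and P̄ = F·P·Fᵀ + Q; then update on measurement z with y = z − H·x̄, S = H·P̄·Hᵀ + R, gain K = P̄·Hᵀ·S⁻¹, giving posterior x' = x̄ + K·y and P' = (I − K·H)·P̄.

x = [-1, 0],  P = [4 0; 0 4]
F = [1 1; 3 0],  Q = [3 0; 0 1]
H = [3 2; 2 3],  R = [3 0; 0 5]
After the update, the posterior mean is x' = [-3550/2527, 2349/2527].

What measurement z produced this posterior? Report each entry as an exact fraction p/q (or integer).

x̄ = F·x = [-1, -3]
P̄ = F·P·Fᵀ + Q = [11 12; 12 37]
S = H·P̄·Hᵀ + R = [394 444; 444 526]
K = P̄·Hᵀ·S⁻¹ = [2115/5054 -614/2527; -520/2527 2175/5054]
x' − x̄ = [-1023/2527, 9930/2527] = K·y
y = (KᵀK)⁻¹·Kᵀ·(x' − x̄) = [6, 12]
z = y + H·x̄ = [6, 12] + [-9, -11] = [-3, 1]

z = [-3, 1]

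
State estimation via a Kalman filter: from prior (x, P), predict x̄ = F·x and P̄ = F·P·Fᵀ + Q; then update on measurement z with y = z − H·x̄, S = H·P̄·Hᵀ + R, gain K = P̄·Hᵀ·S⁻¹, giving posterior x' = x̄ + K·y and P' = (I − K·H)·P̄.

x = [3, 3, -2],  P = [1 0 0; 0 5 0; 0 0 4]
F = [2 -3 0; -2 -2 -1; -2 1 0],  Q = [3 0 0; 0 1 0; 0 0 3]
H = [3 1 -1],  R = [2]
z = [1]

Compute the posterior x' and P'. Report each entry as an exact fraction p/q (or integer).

x̄ = F·x = [-3, -10, -3]
P̄ = F·P·Fᵀ + Q = [52 26 -19; 26 29 -6; -19 -6 12]
y = z − H·x̄ = [17]
S = H·P̄·Hᵀ + R = [793]
K = P̄·Hᵀ·S⁻¹ = [201/793; 113/793; -75/793]
x' = x̄ + K·y = [1038/793, -6009/793, -3654/793]
P' = (I − K·H)·P̄ = [835/793 -2095/793 8/793; -2095/793 10228/793 3717/793; 8/793 3717/793 3891/793]

x' = [1038/793, -6009/793, -3654/793]
P' = [835/793 -2095/793 8/793; -2095/793 10228/793 3717/793; 8/793 3717/793 3891/793]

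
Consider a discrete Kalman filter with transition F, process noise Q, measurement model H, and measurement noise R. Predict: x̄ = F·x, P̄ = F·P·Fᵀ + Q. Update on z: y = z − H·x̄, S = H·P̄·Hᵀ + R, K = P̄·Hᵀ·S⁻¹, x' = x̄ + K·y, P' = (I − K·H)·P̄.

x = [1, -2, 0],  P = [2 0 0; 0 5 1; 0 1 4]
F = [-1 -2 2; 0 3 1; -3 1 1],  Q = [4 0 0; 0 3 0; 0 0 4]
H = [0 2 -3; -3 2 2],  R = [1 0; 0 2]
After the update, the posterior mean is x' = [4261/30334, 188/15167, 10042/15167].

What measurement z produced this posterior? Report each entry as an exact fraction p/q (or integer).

x̄ = F·x = [3, -6, -5]
P̄ = F·P·Fᵀ + Q = [34 -18 4; -18 58 23; 4 23 33]
S = H·P̄·Hᵀ + R = [254 132; 132 1024]
K = P̄·Hᵀ·S⁻¹ = [-3999/30334 -6671/60668; 1226/15167 12165/60668; -4217/15167 8099/60668]
x' − x̄ = [-86741/30334, 91190/15167, 85877/15167] = K·y
y = (KᵀK)⁻¹·Kᵀ·(x' − x̄) = [-5, 32]
z = y + H·x̄ = [-5, 32] + [3, -31] = [-2, 1]

z = [-2, 1]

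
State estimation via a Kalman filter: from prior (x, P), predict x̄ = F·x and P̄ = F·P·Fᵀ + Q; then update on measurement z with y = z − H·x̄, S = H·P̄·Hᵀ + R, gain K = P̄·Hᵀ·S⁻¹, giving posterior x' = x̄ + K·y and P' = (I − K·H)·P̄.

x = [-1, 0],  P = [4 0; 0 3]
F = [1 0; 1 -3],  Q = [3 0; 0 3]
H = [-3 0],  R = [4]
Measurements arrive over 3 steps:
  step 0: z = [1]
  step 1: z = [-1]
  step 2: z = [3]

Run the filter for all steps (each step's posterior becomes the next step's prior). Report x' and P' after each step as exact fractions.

step 0: x̄ = F·x = [-1, -1]
step 0: P̄ = F·P·Fᵀ + Q = [7 4; 4 34]
step 0: y = z − H·x̄ = [-2]
step 0: S = H·P̄·Hᵀ + R = [67]
step 0: K = P̄·Hᵀ·S⁻¹ = [-21/67; -12/67]
step 0: x' = x̄ + K·y = [-25/67, -43/67]
step 0: P' = (I − K·H)·P̄ = [28/67 16/67; 16/67 2134/67]
step 1: x̄ = F·x = [-25/67, 104/67]
step 1: P̄ = F·P·Fᵀ + Q = [229/67 -20/67; -20/67 19339/67]
step 1: y = z − H·x̄ = [-142/67]
step 1: S = H·P̄·Hᵀ + R = [2329/67]
step 1: K = P̄·Hᵀ·S⁻¹ = [-687/2329; 60/2329]
step 1: x' = x̄ + K·y = [587/2329, 3488/2329]
step 1: P' = (I − K·H)·P̄ = [916/2329 -80/2329; -80/2329 672193/2329]
step 2: x̄ = F·x = [587/2329, -581/137]
step 2: P̄ = F·P·Fᵀ + Q = [7903/2329 68/137; 68/137 356360/137]
step 2: y = z − H·x̄ = [8748/2329]
step 2: S = H·P̄·Hᵀ + R = [80443/2329]
step 2: K = P̄·Hᵀ·S⁻¹ = [-23709/80443; -3468/80443]
step 2: x' = x̄ + K·y = [-68779/80443, -354175/80443]
step 2: P' = (I − K·H)·P̄ = [31612/80443 4624/80443; 4624/80443 209240584/80443]

step 0: x' = [-25/67, -43/67], P' = [28/67 16/67; 16/67 2134/67]
step 1: x' = [587/2329, 3488/2329], P' = [916/2329 -80/2329; -80/2329 672193/2329]
step 2: x' = [-68779/80443, -354175/80443], P' = [31612/80443 4624/80443; 4624/80443 209240584/80443]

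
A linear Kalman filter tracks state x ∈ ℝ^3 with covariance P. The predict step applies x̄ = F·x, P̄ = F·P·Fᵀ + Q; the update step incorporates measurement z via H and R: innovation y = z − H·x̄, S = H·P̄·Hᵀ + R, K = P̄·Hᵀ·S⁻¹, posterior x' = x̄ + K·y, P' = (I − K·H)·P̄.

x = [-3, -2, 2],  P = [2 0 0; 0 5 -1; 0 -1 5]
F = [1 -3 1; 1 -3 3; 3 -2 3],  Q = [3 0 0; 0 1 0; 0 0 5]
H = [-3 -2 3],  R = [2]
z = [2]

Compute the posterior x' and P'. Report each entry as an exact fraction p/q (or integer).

x' = [-413/103, -357/515, -1981/515]
P' = [2078/103 3098/103 4124/103; 3098/103 32829/515 37272/515; 4124/103 37272/515 45416/515]

x̄ = F·x = [5, 9, 1]
P̄ = F·P·Fᵀ + Q = [61 74 62; 74 111 96; 62 96 100]
y = z − H·x̄ = [32]
S = H·P̄·Hᵀ + R = [515]
K = P̄·Hᵀ·S⁻¹ = [-29/103; -156/515; -78/515]
x' = x̄ + K·y = [-413/103, -357/515, -1981/515]
P' = (I − K·H)·P̄ = [2078/103 3098/103 4124/103; 3098/103 32829/515 37272/515; 4124/103 37272/515 45416/515]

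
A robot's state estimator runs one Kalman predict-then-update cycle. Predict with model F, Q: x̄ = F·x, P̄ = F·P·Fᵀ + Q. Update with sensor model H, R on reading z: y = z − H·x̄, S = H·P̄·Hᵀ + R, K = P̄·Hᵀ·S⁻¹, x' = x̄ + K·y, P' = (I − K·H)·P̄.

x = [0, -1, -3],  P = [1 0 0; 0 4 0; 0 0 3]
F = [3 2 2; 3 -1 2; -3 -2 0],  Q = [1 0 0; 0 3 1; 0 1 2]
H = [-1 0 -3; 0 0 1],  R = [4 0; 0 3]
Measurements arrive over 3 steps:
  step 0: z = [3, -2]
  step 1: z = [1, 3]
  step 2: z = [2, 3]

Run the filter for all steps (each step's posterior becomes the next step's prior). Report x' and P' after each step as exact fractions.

step 0: x' = [-1195/457, -1024/457, -188/457], P' = [12887/914 4056/457 -3909/914; 4056/457 10261/457 -1092/457; -3909/914 -1092/457 1527/914]
step 1: x' = [-3055170/619421, -19754188/6813631, 11047041/6813631], P' = [436603/56311 -2705205/619421 -1606071/619421; -2705205/619421 315419332/6813631 7394073/6813631; -1606071/619421 7394073/6813631 8402943/6813631]
step 2: x' = [-58499121257/33489309890, -224016555381/33489309890, 17217843279/33489309890], P' = [321054966869/33489309890 -494835694743/33489309890 -104436774183/33489309890; -494835694743/33489309890 3212900448821/33489309890 139551887181/33489309890; -104436774183/33489309890 139551887181/33489309890 46321890261/33489309890]

step 0: x̄ = F·x = [-8, -5, 2]
step 0: P̄ = F·P·Fᵀ + Q = [38 13 -25; 13 28 0; -25 0 27]
step 0: y = z − H·x̄ = [1, -4]
step 0: S = H·P̄·Hᵀ + R = [135 -56; -56 30]
step 0: K = P̄·Hᵀ·S⁻¹ = [-145/457 -1303/914; -195/457 -364/457; -84/457 509/914]
step 0: x' = x̄ + K·y = [-1195/457, -1024/457, -188/457]
step 0: P' = (I − K·H)·P̄ = [12887/914 4056/457 -3909/914; 4056/457 10261/457 -1092/457; -3909/914 -1092/457 1527/914]
step 1: x̄ = F·x = [-6009/457, -2937/457, 5633/457]
step 1: P̄ = F·P·Fᵀ + Q = [238057/914 54107/914 -263225/914; 54107/914 58511/914 -66171/914; -263225/914 -66171/914 297243/914]
step 1: y = z − H·x̄ = [11347/457, -4262/457]
step 1: S = H·P̄·Hᵀ + R = [668775/457 -314252/457; -314252/457 299985/914]
step 1: K = P̄·Hᵀ·S⁻¹ = [3895/619421 -535357/619421; 1893759/6813631 2464691/6813631; -1885512/6813631 2800981/6813631]
step 1: x' = x̄ + K·y = [-3055170/619421, -19754188/6813631, 11047041/6813631]
step 1: P' = (I − K·H)·P̄ = [436603/56311 -2705205/619421 -1606071/619421; -2705205/619421 315419332/6813631 7394073/6813631; -1606071/619421 7394073/6813631 8402943/6813631]
step 2: x̄ = F·x = [-118234904/6813631, -58972340/6813631, 140328986/6813631]
step 2: P̄ = F·P·Fᵀ + Q = [1267627550/6813631 -408251216/6813631 -1303626541/6813631; -408251216/6813631 781898530/6813631 327887787/6813631; -1303626541/6813631 327887787/6813631 1393678197/6813631]
step 2: y = z − H·x̄ = [28761756/619421, -119888093/6813631]
step 2: S = H·P̄·Hᵀ + R = [49720881/56311 -261582550/619421; -261582550/619421 1414119090/6813631]
step 2: K = P̄·Hᵀ·S⁻¹ = [-193616108/3348930989 -34812258061/33489309890; 1904500830/3348930989 46517295727/33489309890; -863222415/3348930989 15440630087/33489309890]
step 2: x' = x̄ + K·y = [-58499121257/33489309890, -224016555381/33489309890, 17217843279/33489309890]
step 2: P' = (I − K·H)·P̄ = [321054966869/33489309890 -494835694743/33489309890 -104436774183/33489309890; -494835694743/33489309890 3212900448821/33489309890 139551887181/33489309890; -104436774183/33489309890 139551887181/33489309890 46321890261/33489309890]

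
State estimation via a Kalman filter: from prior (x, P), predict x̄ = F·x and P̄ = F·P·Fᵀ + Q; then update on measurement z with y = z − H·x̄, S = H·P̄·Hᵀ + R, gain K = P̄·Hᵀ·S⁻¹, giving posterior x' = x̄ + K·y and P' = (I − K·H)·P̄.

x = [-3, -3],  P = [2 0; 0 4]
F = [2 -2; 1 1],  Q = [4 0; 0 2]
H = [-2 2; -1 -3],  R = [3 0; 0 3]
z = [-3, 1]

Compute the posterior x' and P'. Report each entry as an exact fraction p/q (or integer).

x̄ = F·x = [0, -6]
P̄ = F·P·Fᵀ + Q = [28 -4; -4 8]
y = z − H·x̄ = [9, -17]
S = H·P̄·Hᵀ + R = [179 -8; -8 79]
K = P̄·Hᵀ·S⁻¹ = [-5184/14077 -3376/14077; 248/2011 -484/2011]
x' = x̄ + K·y = [10736/14077, -1606/2011]
P' = (I − K·H)·P̄ = [8364/14077 84/2011; 84/2011 456/2011]

x' = [10736/14077, -1606/2011]
P' = [8364/14077 84/2011; 84/2011 456/2011]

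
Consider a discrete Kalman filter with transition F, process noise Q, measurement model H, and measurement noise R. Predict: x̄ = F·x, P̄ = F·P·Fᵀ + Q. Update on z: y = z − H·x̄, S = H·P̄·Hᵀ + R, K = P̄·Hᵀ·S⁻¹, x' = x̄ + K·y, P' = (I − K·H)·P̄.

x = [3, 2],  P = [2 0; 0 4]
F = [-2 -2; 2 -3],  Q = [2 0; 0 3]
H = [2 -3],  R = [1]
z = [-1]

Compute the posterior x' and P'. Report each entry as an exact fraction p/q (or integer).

x' = [-821/84, -2071/336]
P' = [545/21 1453/84; 1453/84 3911/336]

x̄ = F·x = [-10, 0]
P̄ = F·P·Fᵀ + Q = [26 16; 16 47]
y = z − H·x̄ = [19]
S = H·P̄·Hᵀ + R = [336]
K = P̄·Hᵀ·S⁻¹ = [1/84; -109/336]
x' = x̄ + K·y = [-821/84, -2071/336]
P' = (I − K·H)·P̄ = [545/21 1453/84; 1453/84 3911/336]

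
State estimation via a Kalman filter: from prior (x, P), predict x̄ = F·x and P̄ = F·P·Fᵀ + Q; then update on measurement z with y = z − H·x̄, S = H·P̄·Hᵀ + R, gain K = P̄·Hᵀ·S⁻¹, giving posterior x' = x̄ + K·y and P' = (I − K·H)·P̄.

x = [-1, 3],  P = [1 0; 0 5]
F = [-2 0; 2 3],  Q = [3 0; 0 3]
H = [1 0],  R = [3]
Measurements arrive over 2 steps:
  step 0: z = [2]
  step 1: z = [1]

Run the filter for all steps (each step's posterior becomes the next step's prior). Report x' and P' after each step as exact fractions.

step 0: x' = [2, 7], P' = [21/10 -6/5; -6/5 252/5]
step 1: x' = [-1/24, 295/12], P' = [19/8 -1/4; -1/4 901/2]

step 0: x̄ = F·x = [2, 7]
step 0: P̄ = F·P·Fᵀ + Q = [7 -4; -4 52]
step 0: y = z − H·x̄ = [0]
step 0: S = H·P̄·Hᵀ + R = [10]
step 0: K = P̄·Hᵀ·S⁻¹ = [7/10; -2/5]
step 0: x' = x̄ + K·y = [2, 7]
step 0: P' = (I − K·H)·P̄ = [21/10 -6/5; -6/5 252/5]
step 1: x̄ = F·x = [-4, 25]
step 1: P̄ = F·P·Fᵀ + Q = [57/5 -6/5; -6/5 2253/5]
step 1: y = z − H·x̄ = [5]
step 1: S = H·P̄·Hᵀ + R = [72/5]
step 1: K = P̄·Hᵀ·S⁻¹ = [19/24; -1/12]
step 1: x' = x̄ + K·y = [-1/24, 295/12]
step 1: P' = (I − K·H)·P̄ = [19/8 -1/4; -1/4 901/2]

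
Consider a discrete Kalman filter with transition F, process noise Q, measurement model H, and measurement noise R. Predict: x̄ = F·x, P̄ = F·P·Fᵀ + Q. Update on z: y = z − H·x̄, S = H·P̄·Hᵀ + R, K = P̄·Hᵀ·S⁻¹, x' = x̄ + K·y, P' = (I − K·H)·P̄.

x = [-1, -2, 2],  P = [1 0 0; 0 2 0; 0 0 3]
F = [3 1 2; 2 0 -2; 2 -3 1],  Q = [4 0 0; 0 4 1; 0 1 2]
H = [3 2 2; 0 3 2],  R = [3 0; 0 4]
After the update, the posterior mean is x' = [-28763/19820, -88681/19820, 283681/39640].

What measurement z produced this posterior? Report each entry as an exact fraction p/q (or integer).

x̄ = F·x = [-1, -6, 6]
P̄ = F·P·Fᵀ + Q = [27 -6 6; -6 20 -1; 6 -1 27]
S = H·P̄·Hᵀ + R = [426 200; 200 280]
K = P̄·Hᵀ·S⁻¹ = [597/1982 -4689/19820; -75/991 5177/19820; 235/1982 3863/39640]
x' − x̄ = [-8943/19820, 30239/19820, 45841/39640] = K·y
y = (KᵀK)⁻¹·Kᵀ·(x' − x̄) = [4, 7]
z = y + H·x̄ = [4, 7] + [-3, -6] = [1, 1]

z = [1, 1]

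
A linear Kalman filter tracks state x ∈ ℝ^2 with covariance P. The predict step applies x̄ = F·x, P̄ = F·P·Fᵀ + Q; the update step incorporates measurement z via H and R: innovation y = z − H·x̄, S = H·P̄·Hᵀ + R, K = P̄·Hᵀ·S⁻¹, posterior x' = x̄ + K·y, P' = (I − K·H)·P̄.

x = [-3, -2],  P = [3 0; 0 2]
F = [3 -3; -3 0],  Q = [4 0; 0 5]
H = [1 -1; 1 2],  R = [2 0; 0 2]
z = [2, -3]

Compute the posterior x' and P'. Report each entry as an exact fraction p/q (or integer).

x̄ = F·x = [-3, 9]
P̄ = F·P·Fᵀ + Q = [49 -27; -27 32]
y = z − H·x̄ = [14, -18]
S = H·P̄·Hᵀ + R = [137 -42; -42 71]
K = P̄·Hᵀ·S⁻¹ = [5186/7963 2507/7963; -2635/7963 2591/7963]
x' = x̄ + K·y = [3589/7963, -11861/7963]
P' = (I − K·H)·P̄ = [8586/7963 -1786/7963; -1786/7963 3484/7963]

x' = [3589/7963, -11861/7963]
P' = [8586/7963 -1786/7963; -1786/7963 3484/7963]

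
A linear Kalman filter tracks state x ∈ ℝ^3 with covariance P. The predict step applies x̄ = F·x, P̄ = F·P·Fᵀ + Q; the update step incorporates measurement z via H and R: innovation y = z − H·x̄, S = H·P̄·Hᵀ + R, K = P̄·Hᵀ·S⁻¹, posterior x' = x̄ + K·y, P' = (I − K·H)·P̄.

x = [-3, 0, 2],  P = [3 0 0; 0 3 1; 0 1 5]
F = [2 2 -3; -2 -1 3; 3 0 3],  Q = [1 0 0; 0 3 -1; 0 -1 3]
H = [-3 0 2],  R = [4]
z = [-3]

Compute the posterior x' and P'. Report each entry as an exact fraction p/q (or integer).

x̄ = F·x = [-12, 12, -3]
P̄ = F·P·Fᵀ + Q = [58 -54 -21; -54 57 23; -21 23 75]
y = z − H·x̄ = [-33]
S = H·P̄·Hᵀ + R = [1078]
K = P̄·Hᵀ·S⁻¹ = [-108/539; 104/539; 213/1078]
x' = x̄ + K·y = [-264/49, 276/49, -933/98]
P' = (I − K·H)·P̄ = [7934/539 -6642/539 11685/539; -6642/539 9091/539 -9755/539; 11685/539 -9755/539 35481/1078]

x' = [-264/49, 276/49, -933/98]
P' = [7934/539 -6642/539 11685/539; -6642/539 9091/539 -9755/539; 11685/539 -9755/539 35481/1078]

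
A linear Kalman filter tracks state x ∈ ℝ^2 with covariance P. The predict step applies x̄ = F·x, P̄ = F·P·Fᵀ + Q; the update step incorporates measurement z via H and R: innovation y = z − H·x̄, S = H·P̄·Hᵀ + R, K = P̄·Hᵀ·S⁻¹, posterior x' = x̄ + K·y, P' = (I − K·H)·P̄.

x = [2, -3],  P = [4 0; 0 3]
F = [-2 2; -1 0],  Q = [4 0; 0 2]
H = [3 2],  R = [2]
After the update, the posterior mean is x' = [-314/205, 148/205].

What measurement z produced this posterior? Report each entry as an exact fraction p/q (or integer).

x̄ = F·x = [-10, -2]
P̄ = F·P·Fᵀ + Q = [32 8; 8 6]
S = H·P̄·Hᵀ + R = [410]
K = P̄·Hᵀ·S⁻¹ = [56/205; 18/205]
x' − x̄ = [1736/205, 558/205] = K·y
y = (KᵀK)⁻¹·Kᵀ·(x' − x̄) = [31]
z = y + H·x̄ = [31] + [-34] = [-3]

z = [-3]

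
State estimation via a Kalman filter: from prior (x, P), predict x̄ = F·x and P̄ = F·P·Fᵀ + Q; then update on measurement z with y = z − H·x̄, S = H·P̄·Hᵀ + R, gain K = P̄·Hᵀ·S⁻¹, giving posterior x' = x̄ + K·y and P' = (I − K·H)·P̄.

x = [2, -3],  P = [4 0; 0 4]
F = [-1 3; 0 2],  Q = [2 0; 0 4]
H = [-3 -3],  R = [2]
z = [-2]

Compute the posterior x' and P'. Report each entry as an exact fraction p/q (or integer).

x̄ = F·x = [-11, -6]
P̄ = F·P·Fᵀ + Q = [42 24; 24 20]
y = z − H·x̄ = [-53]
S = H·P̄·Hᵀ + R = [992]
K = P̄·Hᵀ·S⁻¹ = [-99/496; -33/248]
x' = x̄ + K·y = [-209/496, 261/248]
P' = (I − K·H)·P̄ = [615/248 -291/124; -291/124 151/62]

x' = [-209/496, 261/248]
P' = [615/248 -291/124; -291/124 151/62]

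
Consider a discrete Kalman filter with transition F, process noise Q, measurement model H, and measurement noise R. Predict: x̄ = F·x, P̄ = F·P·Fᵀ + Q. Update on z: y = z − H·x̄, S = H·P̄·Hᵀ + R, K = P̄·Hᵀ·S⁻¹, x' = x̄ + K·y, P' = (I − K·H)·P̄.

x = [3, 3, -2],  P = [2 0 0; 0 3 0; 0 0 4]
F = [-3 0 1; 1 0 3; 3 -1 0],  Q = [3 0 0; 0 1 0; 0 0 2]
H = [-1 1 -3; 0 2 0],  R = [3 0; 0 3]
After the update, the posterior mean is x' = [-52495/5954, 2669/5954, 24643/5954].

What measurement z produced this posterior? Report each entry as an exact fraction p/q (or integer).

x̄ = F·x = [-11, -3, 6]
P̄ = F·P·Fᵀ + Q = [25 6 -18; 6 39 6; -18 6 23]
S = H·P̄·Hᵀ + R = [118 30; 30 159]
K = P̄·Hᵀ·S⁻¹ = [1735/5954 61/2977; 15/5954 1459/2977; -2505/5954 461/2977]
x' − x̄ = [12999/5954, 20531/5954, -11081/5954] = K·y
y = (KᵀK)⁻¹·Kᵀ·(x' − x̄) = [7, 7]
z = y + H·x̄ = [7, 7] + [-10, -6] = [-3, 1]

z = [-3, 1]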